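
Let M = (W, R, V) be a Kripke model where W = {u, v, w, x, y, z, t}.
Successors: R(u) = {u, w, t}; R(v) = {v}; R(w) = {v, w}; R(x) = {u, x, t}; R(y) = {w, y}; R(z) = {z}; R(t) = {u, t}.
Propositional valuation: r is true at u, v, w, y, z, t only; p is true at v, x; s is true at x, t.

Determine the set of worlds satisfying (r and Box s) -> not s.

u, v, w, x, y, z, t

Let φ = (r and Box s) -> not s. Evaluate φ at each world:
  u (successors {u, w, t}): φ is true.
  v (successors {v}): φ is true.
  w (successors {v, w}): φ is true.
  x (successors {u, x, t}): φ is true.
  y (successors {w, y}): φ is true.
  z (successors {z}): φ is true.
  t (successors {u, t}): φ is true.
For instance, at z:
  At z: r and Box s is false, not s is true, so (r and Box s) -> not s is true.
    At z: r is true, Box s is false, so r and Box s is false.
      At z: Box s requires s at every successor {z}.
        s fails at z, so Box s is false at z.
Satisfying worlds: {u, v, w, x, y, z, t}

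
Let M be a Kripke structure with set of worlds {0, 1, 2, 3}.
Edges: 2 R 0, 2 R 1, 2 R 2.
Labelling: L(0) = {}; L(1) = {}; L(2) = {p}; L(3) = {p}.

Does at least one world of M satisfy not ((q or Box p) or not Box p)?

Recall that Box ψ holds at a world iff ψ holds at every accessible world, and Dia ψ holds iff ψ holds at some accessible world.
Let φ = not ((q or Box p) or not Box p). Evaluate φ at each world:
  0 (successors ∅): φ is false.
  1 (successors ∅): φ is false.
  2 (successors {0, 1, 2}): φ is false.
  3 (successors ∅): φ is false.
For instance, at 2:
  At 2: (q or Box p) or not Box p is true, so not ((q or Box p) or not Box p) is false.
    At 2: q or Box p is false, not Box p is true, so (q or Box p) or not Box p is true.
      At 2: q is false, Box p is false, so q or Box p is false.
      At 2: Box p is false, so not Box p is true.

No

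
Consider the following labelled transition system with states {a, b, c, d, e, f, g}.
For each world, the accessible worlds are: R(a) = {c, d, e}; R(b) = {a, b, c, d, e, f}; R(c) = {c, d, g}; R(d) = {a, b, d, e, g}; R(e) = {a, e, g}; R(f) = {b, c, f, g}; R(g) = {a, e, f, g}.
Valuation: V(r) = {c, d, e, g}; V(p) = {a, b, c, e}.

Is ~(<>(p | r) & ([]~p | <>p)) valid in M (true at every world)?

No

Let φ = ~(<>(p | r) & ([]~p | <>p)). Evaluate φ at each world:
  a (successors {c, d, e}): φ is false.
  b (successors {a, b, c, d, e, f}): φ is false.
  c (successors {c, d, g}): φ is false.
  d (successors {a, b, d, e, g}): φ is false.
  e (successors {a, e, g}): φ is false.
  f (successors {b, c, f, g}): φ is false.
  g (successors {a, e, f, g}): φ is false.
Detail at a (counterexample):
  At a: <>(p | r) & ([]~p | <>p) is true, so ~(<>(p | r) & ([]~p | <>p)) is false.
    At a: <>(p | r) is true, []~p | <>p is true, so <>(p | r) & ([]~p | <>p) is true.
      At a: <>(p | r) requires p | r at some successor in {c, d, e}.
        p | r holds at c, so <>(p | r) is true at a.
      At a: []~p is false, <>p is true, so []~p | <>p is true.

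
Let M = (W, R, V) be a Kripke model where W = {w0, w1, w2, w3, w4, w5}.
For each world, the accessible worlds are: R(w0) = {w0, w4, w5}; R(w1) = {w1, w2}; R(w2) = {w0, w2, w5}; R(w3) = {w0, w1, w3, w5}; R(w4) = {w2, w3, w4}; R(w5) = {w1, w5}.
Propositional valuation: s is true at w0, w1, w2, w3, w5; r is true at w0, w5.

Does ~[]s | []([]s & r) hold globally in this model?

Let φ = ~[]s | []([]s & r). Evaluate φ at each world:
  w0 (successors {w0, w4, w5}): φ is true.
  w1 (successors {w1, w2}): φ is false.
  w2 (successors {w0, w2, w5}): φ is false.
  w3 (successors {w0, w1, w3, w5}): φ is false.
  w4 (successors {w2, w3, w4}): φ is true.
  w5 (successors {w1, w5}): φ is false.
Detail at w1 (counterexample):
  At w1: ~[]s is false, []([]s & r) is false, so ~[]s | []([]s & r) is false.
    At w1: []s is true, so ~[]s is false.
      At w1: []s requires s at every successor {w1, w2}.
        At w1: s is true.
        At w2: s is true.
      So []s is true at w1.
    At w1: []([]s & r) requires []s & r at every successor {w1, w2}.
      []s & r fails at w1, so []([]s & r) is false at w1.

No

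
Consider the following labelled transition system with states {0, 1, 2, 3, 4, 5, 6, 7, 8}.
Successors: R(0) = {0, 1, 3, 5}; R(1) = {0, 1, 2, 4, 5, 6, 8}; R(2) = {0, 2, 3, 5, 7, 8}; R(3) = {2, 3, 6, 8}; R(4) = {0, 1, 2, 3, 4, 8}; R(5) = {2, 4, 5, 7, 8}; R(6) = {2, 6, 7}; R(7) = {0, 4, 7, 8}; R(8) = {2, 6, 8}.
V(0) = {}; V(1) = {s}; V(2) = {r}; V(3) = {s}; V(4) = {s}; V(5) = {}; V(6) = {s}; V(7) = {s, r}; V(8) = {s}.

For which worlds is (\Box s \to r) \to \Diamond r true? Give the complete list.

Let φ = (\Box s \to r) \to \Diamond r. Evaluate φ at each world:
  0 (successors {0, 1, 3, 5}): φ is false.
  1 (successors {0, 1, 2, 4, 5, 6, 8}): φ is true.
  2 (successors {0, 2, 3, 5, 7, 8}): φ is true.
  3 (successors {2, 3, 6, 8}): φ is true.
  4 (successors {0, 1, 2, 3, 4, 8}): φ is true.
  5 (successors {2, 4, 5, 7, 8}): φ is true.
  6 (successors {2, 6, 7}): φ is true.
  7 (successors {0, 4, 7, 8}): φ is true.
  8 (successors {2, 6, 8}): φ is true.
For instance, at 6:
  At 6: \Box s \to r is true, \Diamond r is true, so (\Box s \to r) \to \Diamond r is true.
    At 6: \Box s is false, r is false, so \Box s \to r is true.
      At 6: \Box s requires s at every successor {2, 6, 7}.
        s fails at 2, so \Box s is false at 6.
    At 6: \Diamond r requires r at some successor in {2, 6, 7}.
      r holds at 2, so \Diamond r is true at 6.
Satisfying worlds: {1, 2, 3, 4, 5, 6, 7, 8}

1, 2, 3, 4, 5, 6, 7, 8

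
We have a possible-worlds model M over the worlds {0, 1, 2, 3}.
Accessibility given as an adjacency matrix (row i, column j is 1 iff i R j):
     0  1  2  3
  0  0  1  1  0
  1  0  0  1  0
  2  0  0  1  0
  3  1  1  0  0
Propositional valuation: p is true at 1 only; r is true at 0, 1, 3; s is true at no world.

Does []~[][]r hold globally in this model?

Yes

Let φ = []~[][]r. Evaluate φ at each world:
  0 (successors {1, 2}): φ is true.
  1 (successors {2}): φ is true.
  2 (successors {2}): φ is true.
  3 (successors {0, 1}): φ is true.
For instance, at 2:
  At 2: []~[][]r requires ~[][]r at every successor {2}.
      At 2: [][]r is false, so ~[][]r is true.
  So []~[][]r is true at 2.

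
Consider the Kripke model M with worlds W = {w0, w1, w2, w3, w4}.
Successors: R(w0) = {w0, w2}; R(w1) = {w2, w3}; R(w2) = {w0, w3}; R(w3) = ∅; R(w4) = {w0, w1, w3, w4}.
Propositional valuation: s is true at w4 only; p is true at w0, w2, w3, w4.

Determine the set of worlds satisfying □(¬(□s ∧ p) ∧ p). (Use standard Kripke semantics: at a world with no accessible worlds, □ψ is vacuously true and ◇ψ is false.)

Let φ = □(¬(□s ∧ p) ∧ p). Evaluate φ at each world:
  w0 (successors {w0, w2}): φ is true.
  w1 (successors {w2, w3}): φ is false.
  w2 (successors {w0, w3}): φ is false.
  w3 (successors ∅): φ is true.
  w4 (successors {w0, w1, w3, w4}): φ is false.
For instance, at w4:
  At w4: □(¬(□s ∧ p) ∧ p) requires ¬(□s ∧ p) ∧ p at every successor {w0, w1, w3, w4}.
    ¬(□s ∧ p) ∧ p fails at w1, so □(¬(□s ∧ p) ∧ p) is false at w4.
      At w1: ¬(□s ∧ p) is true, p is false, so ¬(□s ∧ p) ∧ p is false.
Satisfying worlds: {w0, w3}

w0, w3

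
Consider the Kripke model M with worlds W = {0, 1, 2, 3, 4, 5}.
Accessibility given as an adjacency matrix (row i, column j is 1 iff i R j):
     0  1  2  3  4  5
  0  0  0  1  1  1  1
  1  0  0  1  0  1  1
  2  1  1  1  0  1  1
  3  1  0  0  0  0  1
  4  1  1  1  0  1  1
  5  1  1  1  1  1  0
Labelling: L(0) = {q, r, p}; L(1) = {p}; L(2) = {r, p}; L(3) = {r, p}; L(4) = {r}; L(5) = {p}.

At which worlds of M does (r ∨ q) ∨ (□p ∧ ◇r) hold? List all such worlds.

Recall that □ψ holds at a world iff ψ holds at every accessible world, and ◇ψ holds iff ψ holds at some accessible world.
Let φ = (r ∨ q) ∨ (□p ∧ ◇r). Evaluate φ at each world:
  0 (successors {2, 3, 4, 5}): φ is true.
  1 (successors {2, 4, 5}): φ is false.
  2 (successors {0, 1, 2, 4, 5}): φ is true.
  3 (successors {0, 5}): φ is true.
  4 (successors {0, 1, 2, 4, 5}): φ is true.
  5 (successors {0, 1, 2, 3, 4}): φ is false.
For instance, at 2:
  At 2: r ∨ q is true, □p ∧ ◇r is false, so (r ∨ q) ∨ (□p ∧ ◇r) is true.
    At 2: □p is false, ◇r is true, so □p ∧ ◇r is false.
      At 2: □p requires p at every successor {0, 1, 2, 4, 5}.
        p fails at 4, so □p is false at 2.
      At 2: ◇r requires r at some successor in {0, 1, 2, 4, 5}.
        r holds at 0, so ◇r is true at 2.
Satisfying worlds: {0, 2, 3, 4}

0, 2, 3, 4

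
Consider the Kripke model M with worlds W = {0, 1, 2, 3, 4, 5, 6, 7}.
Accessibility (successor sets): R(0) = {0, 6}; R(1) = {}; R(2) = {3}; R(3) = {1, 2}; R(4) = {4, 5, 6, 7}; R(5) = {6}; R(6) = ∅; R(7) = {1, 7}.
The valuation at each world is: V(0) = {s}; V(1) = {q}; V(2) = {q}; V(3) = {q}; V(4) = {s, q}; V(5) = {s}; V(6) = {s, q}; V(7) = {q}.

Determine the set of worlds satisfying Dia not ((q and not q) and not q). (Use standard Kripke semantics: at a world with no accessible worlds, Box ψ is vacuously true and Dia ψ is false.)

Let φ = Dia not ((q and not q) and not q). Evaluate φ at each world:
  0 (successors {0, 6}): φ is true.
  1 (successors ∅): φ is false.
  2 (successors {3}): φ is true.
  3 (successors {1, 2}): φ is true.
  4 (successors {4, 5, 6, 7}): φ is true.
  5 (successors {6}): φ is true.
  6 (successors ∅): φ is false.
  7 (successors {1, 7}): φ is true.
For instance, at 0:
  At 0: Dia not ((q and not q) and not q) requires not ((q and not q) and not q) at some successor in {0, 6}.
    not ((q and not q) and not q) holds at 0, so Dia not ((q and not q) and not q) is true at 0.
Satisfying worlds: {0, 2, 3, 4, 5, 7}

0, 2, 3, 4, 5, 7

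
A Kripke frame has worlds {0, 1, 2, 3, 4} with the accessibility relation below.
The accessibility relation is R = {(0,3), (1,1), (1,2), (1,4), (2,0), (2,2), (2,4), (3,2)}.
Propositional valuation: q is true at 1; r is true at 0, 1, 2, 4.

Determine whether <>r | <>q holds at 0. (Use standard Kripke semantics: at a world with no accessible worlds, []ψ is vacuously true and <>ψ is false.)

Recall that <>ψ holds at a world iff ψ holds at some accessible world.
At 0: <>r is false, <>q is false, so <>r | <>q is false.
  At 0: <>r requires r at some successor in {3}.
    At 3: r is false.
  So <>r is false at 0.
  At 0: <>q requires q at some successor in {3}.
    At 3: q is false.
  So <>q is false at 0.

No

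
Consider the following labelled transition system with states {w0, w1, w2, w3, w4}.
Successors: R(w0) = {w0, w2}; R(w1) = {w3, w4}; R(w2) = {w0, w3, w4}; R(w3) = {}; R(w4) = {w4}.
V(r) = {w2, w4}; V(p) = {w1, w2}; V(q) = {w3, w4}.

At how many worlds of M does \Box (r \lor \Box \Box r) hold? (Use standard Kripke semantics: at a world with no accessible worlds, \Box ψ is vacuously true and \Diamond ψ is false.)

Let φ = \Box (r \lor \Box \Box r). Evaluate φ at each world:
  w0 (successors {w0, w2}): φ is false.
  w1 (successors {w3, w4}): φ is true.
  w2 (successors {w0, w3, w4}): φ is false.
  w3 (successors ∅): φ is true.
  w4 (successors {w4}): φ is true.
For instance, at w0:
  At w0: \Box (r \lor \Box \Box r) requires r \lor \Box \Box r at every successor {w0, w2}.
    r \lor \Box \Box r fails at w0, so \Box (r \lor \Box \Box r) is false at w0.
      At w0: r is false, \Box \Box r is false, so r \lor \Box \Box r is false.
Satisfying worlds: {w1, w3, w4}

3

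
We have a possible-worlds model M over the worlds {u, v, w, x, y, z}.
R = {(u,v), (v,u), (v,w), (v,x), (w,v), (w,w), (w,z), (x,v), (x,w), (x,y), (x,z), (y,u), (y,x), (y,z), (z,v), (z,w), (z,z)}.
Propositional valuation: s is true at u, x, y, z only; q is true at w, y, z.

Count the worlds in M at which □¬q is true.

1

Let φ = □¬q. Evaluate φ at each world:
  u (successors {v}): φ is true.
  v (successors {u, w, x}): φ is false.
  w (successors {v, w, z}): φ is false.
  x (successors {v, w, y, z}): φ is false.
  y (successors {u, x, z}): φ is false.
  z (successors {v, w, z}): φ is false.
For instance, at z:
  At z: □¬q requires ¬q at every successor {v, w, z}.
    ¬q fails at w, so □¬q is false at z.
Satisfying worlds: {u}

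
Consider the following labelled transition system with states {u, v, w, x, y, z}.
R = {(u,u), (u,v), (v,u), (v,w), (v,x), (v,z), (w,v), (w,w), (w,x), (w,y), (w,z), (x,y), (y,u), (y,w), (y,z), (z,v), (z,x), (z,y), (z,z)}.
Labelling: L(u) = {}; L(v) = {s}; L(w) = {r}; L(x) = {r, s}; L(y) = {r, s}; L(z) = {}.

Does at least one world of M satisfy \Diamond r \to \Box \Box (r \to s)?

Yes

Let φ = \Diamond r \to \Box \Box (r \to s). Evaluate φ at each world:
  u (successors {u, v}): φ is true.
  v (successors {u, w, x, z}): φ is false.
  w (successors {v, w, x, y, z}): φ is false.
  x (successors {y}): φ is false.
  y (successors {u, w, z}): φ is false.
  z (successors {v, x, y, z}): φ is false.
Detail at u (witness):
  At u: \Diamond r is false, \Box \Box (r \to s) is false, so \Diamond r \to \Box \Box (r \to s) is true.
    At u: \Diamond r requires r at some successor in {u, v}.
      At u: r is false.
      At v: r is false.
    So \Diamond r is false at u.
    At u: \Box \Box (r \to s) requires \Box (r \to s) at every successor {u, v}.
      \Box (r \to s) fails at v, so \Box \Box (r \to s) is false at u.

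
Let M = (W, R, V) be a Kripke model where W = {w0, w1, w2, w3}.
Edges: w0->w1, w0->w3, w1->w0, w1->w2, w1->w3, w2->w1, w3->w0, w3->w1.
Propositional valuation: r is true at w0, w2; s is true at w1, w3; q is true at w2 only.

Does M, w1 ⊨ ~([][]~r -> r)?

No

At w1: [][]~r -> r is true, so ~([][]~r -> r) is false.
  At w1: [][]~r is false, r is false, so [][]~r -> r is true.
    At w1: [][]~r requires []~r at every successor {w0, w2, w3}.
      []~r fails at w3, so [][]~r is false at w1.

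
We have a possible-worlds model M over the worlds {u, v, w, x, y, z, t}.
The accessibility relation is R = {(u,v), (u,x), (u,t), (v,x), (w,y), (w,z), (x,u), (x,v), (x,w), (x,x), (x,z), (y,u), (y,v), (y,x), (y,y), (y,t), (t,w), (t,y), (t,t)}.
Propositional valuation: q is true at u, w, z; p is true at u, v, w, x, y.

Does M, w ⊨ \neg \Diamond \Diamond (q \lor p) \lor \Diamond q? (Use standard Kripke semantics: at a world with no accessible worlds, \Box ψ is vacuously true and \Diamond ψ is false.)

Yes

At w: \neg \Diamond \Diamond (q \lor p) is false, \Diamond q is true, so \neg \Diamond \Diamond (q \lor p) \lor \Diamond q is true.
  At w: \Diamond \Diamond (q \lor p) is true, so \neg \Diamond \Diamond (q \lor p) is false.
    At w: \Diamond \Diamond (q \lor p) requires \Diamond (q \lor p) at some successor in {y, z}.
      \Diamond (q \lor p) holds at y, so \Diamond \Diamond (q \lor p) is true at w.
  At w: \Diamond q requires q at some successor in {y, z}.
    q holds at z, so \Diamond q is true at w.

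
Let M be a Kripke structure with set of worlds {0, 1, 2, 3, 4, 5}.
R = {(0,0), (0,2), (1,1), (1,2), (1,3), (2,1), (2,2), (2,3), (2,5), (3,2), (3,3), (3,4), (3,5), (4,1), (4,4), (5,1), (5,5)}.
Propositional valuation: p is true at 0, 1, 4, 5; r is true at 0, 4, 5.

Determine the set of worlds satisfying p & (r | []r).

Let φ = p & (r | []r). Evaluate φ at each world:
  0 (successors {0, 2}): φ is true.
  1 (successors {1, 2, 3}): φ is false.
  2 (successors {1, 2, 3, 5}): φ is false.
  3 (successors {2, 3, 4, 5}): φ is false.
  4 (successors {1, 4}): φ is true.
  5 (successors {1, 5}): φ is true.
For instance, at 5:
  At 5: p is true, r | []r is true, so p & (r | []r) is true.
    At 5: r is true, []r is false, so r | []r is true.
      At 5: []r requires r at every successor {1, 5}.
        r fails at 1, so []r is false at 5.
Satisfying worlds: {0, 4, 5}

0, 4, 5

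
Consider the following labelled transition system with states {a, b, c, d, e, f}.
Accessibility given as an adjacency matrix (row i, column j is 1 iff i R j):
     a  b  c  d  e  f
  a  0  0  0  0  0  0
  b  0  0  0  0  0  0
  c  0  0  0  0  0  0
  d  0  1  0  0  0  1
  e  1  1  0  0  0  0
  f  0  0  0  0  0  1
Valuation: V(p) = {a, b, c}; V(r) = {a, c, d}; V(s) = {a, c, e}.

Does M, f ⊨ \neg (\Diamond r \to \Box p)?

At f: \Diamond r \to \Box p is true, so \neg (\Diamond r \to \Box p) is false.
  At f: \Diamond r is false, \Box p is false, so \Diamond r \to \Box p is true.
    At f: \Diamond r requires r at some successor in {f}.
      At f: r is false.
    So \Diamond r is false at f.
    At f: \Box p requires p at every successor {f}.
      p fails at f, so \Box p is false at f.

No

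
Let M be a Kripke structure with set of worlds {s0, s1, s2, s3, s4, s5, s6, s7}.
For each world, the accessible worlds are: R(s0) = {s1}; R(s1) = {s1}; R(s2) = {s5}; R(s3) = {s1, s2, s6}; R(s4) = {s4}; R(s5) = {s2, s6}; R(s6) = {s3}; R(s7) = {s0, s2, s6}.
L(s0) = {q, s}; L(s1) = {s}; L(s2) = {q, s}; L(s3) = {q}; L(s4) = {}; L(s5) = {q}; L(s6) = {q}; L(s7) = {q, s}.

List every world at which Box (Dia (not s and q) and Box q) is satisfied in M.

s2, s5

Let φ = Box (Dia (not s and q) and Box q). Evaluate φ at each world:
  s0 (successors {s1}): φ is false.
  s1 (successors {s1}): φ is false.
  s2 (successors {s5}): φ is true.
  s3 (successors {s1, s2, s6}): φ is false.
  s4 (successors {s4}): φ is false.
  s5 (successors {s2, s6}): φ is true.
  s6 (successors {s3}): φ is false.
  s7 (successors {s0, s2, s6}): φ is false.
For instance, at s0:
  At s0: Box (Dia (not s and q) and Box q) requires Dia (not s and q) and Box q at every successor {s1}.
    Dia (not s and q) and Box q fails at s1, so Box (Dia (not s and q) and Box q) is false at s0.
      At s1: Dia (not s and q) is false, Box q is false, so Dia (not s and q) and Box q is false.
Satisfying worlds: {s2, s5}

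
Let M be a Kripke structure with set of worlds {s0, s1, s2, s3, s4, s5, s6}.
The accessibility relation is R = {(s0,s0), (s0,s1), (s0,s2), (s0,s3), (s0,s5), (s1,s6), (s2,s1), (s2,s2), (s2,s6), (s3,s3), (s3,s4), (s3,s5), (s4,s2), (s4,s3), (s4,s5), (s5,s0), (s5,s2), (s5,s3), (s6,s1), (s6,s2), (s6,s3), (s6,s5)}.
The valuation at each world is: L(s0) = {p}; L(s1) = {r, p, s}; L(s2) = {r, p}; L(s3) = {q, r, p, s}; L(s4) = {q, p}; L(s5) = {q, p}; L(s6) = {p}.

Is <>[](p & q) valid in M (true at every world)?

Let φ = <>[](p & q). Evaluate φ at each world:
  s0 (successors {s0, s1, s2, s3, s5}): φ is true.
  s1 (successors {s6}): φ is false.
  s2 (successors {s1, s2, s6}): φ is false.
  s3 (successors {s3, s4, s5}): φ is true.
  s4 (successors {s2, s3, s5}): φ is true.
  s5 (successors {s0, s2, s3}): φ is true.
  s6 (successors {s1, s2, s3, s5}): φ is true.
Detail at s1 (counterexample):
  At s1: <>[](p & q) requires [](p & q) at some successor in {s6}.
    At s6: [](p & q) is false.
  So <>[](p & q) is false at s1.

No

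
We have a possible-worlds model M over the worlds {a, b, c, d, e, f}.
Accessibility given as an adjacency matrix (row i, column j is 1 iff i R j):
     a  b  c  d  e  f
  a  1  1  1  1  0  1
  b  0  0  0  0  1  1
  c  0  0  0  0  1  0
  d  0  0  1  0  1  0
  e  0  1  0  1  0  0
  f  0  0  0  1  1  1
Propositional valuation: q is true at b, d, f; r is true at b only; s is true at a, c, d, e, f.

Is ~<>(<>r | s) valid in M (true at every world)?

No

Recall that <>ψ holds at a world iff ψ holds at some accessible world.
Let φ = ~<>(<>r | s). Evaluate φ at each world:
  a (successors {a, b, c, d, f}): φ is false.
  b (successors {e, f}): φ is false.
  c (successors {e}): φ is false.
  d (successors {c, e}): φ is false.
  e (successors {b, d}): φ is false.
  f (successors {d, e, f}): φ is false.
Detail at a (counterexample):
  At a: <>(<>r | s) is true, so ~<>(<>r | s) is false.
    At a: <>(<>r | s) requires <>r | s at some successor in {a, b, c, d, f}.
      <>r | s holds at a, so <>(<>r | s) is true at a.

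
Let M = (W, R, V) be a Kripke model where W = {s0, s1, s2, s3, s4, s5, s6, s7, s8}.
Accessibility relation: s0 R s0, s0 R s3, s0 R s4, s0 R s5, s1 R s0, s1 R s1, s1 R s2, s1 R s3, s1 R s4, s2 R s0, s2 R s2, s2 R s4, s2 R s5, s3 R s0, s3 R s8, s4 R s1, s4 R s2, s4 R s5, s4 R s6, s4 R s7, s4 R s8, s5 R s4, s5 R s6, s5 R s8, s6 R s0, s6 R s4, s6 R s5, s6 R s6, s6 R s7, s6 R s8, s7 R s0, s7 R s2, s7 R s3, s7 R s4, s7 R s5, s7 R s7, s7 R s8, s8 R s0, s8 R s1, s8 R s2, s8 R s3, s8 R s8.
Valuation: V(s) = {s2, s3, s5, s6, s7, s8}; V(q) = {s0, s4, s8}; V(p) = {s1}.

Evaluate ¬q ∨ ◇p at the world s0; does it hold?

No

At s0: ¬q is false, ◇p is false, so ¬q ∨ ◇p is false.
  At s0: ◇p requires p at some successor in {s0, s3, s4, s5}.
    At s0: p is false.
    At s3: p is false.
    At s4: p is false.
    At s5: p is false.
  So ◇p is false at s0.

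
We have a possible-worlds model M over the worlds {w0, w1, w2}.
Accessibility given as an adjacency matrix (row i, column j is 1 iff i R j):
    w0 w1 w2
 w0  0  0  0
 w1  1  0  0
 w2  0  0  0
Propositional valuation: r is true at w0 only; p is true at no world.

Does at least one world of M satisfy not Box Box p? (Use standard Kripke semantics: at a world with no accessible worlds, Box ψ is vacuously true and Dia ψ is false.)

Let φ = not Box Box p. Evaluate φ at each world:
  w0 (successors ∅): φ is false.
  w1 (successors {w0}): φ is false.
  w2 (successors ∅): φ is false.
For instance, at w1:
  At w1: Box Box p is true, so not Box Box p is false.
    At w1: Box Box p requires Box p at every successor {w0}.
      At w0: Box p is true.
    So Box Box p is true at w1.

No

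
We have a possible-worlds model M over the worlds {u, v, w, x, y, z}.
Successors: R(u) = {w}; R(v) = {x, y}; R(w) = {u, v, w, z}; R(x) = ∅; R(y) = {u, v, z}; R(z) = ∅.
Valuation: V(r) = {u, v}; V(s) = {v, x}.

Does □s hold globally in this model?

Let φ = □s. Evaluate φ at each world:
  u (successors {w}): φ is false.
  v (successors {x, y}): φ is false.
  w (successors {u, v, w, z}): φ is false.
  x (successors ∅): φ is true.
  y (successors {u, v, z}): φ is false.
  z (successors ∅): φ is true.
Detail at u (counterexample):
  At u: □s requires s at every successor {w}.
    s fails at w, so □s is false at u.

No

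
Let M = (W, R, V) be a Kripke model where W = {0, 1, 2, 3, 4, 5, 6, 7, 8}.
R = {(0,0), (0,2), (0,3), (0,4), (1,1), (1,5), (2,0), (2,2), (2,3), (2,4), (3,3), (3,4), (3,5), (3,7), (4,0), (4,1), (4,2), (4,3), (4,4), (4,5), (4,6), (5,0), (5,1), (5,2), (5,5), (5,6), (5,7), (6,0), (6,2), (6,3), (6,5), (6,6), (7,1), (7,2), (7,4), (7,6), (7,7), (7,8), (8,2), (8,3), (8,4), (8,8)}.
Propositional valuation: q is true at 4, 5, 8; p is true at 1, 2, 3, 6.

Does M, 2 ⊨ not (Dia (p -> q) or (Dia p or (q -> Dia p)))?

At 2: Dia (p -> q) or (Dia p or (q -> Dia p)) is true, so not (Dia (p -> q) or (Dia p or (q -> Dia p))) is false.
  At 2: Dia (p -> q) is true, Dia p or (q -> Dia p) is true, so Dia (p -> q) or (Dia p or (q -> Dia p)) is true.
    At 2: Dia (p -> q) requires p -> q at some successor in {0, 2, 3, 4}.
      p -> q holds at 0, so Dia (p -> q) is true at 2.
    At 2: Dia p is true, q -> Dia p is true, so Dia p or (q -> Dia p) is true.
      At 2: Dia p requires p at some successor in {0, 2, 3, 4}.
        p holds at 2, so Dia p is true at 2.
      At 2: q is false, Dia p is true, so q -> Dia p is true.

No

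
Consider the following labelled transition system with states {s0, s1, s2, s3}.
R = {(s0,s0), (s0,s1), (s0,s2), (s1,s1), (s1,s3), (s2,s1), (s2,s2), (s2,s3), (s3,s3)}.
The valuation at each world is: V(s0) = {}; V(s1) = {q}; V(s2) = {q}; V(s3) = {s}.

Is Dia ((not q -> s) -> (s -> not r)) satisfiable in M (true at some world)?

Let φ = Dia ((not q -> s) -> (s -> not r)). Evaluate φ at each world:
  s0 (successors {s0, s1, s2}): φ is true.
  s1 (successors {s1, s3}): φ is true.
  s2 (successors {s1, s2, s3}): φ is true.
  s3 (successors {s3}): φ is true.
Detail at s0 (witness):
  At s0: Dia ((not q -> s) -> (s -> not r)) requires (not q -> s) -> (s -> not r) at some successor in {s0, s1, s2}.
    (not q -> s) -> (s -> not r) holds at s0, so Dia ((not q -> s) -> (s -> not r)) is true at s0.

Yes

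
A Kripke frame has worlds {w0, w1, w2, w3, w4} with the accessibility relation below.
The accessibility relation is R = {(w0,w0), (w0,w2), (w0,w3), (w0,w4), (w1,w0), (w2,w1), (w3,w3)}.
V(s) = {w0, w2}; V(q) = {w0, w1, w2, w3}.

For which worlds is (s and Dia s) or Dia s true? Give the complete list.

Let φ = (s and Dia s) or Dia s. Evaluate φ at each world:
  w0 (successors {w0, w2, w3, w4}): φ is true.
  w1 (successors {w0}): φ is true.
  w2 (successors {w1}): φ is false.
  w3 (successors {w3}): φ is false.
  w4 (successors ∅): φ is false.
For instance, at w3:
  At w3: s and Dia s is false, Dia s is false, so (s and Dia s) or Dia s is false.
    At w3: s is false, Dia s is false, so s and Dia s is false.
      At w3: Dia s requires s at some successor in {w3}.
        At w3: s is false.
      So Dia s is false at w3.
    At w3: Dia s requires s at some successor in {w3}.
      At w3: s is false.
    So Dia s is false at w3.
Satisfying worlds: {w0, w1}

w0, w1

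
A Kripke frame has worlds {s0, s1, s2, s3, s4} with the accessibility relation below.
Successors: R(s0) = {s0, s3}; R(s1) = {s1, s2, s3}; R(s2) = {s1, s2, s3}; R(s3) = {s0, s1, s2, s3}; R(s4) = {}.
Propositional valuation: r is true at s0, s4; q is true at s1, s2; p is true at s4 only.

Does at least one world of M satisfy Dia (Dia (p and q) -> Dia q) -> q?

Recall that Dia ψ holds at a world iff ψ holds at some accessible world.
Let φ = Dia (Dia (p and q) -> Dia q) -> q. Evaluate φ at each world:
  s0 (successors {s0, s3}): φ is false.
  s1 (successors {s1, s2, s3}): φ is true.
  s2 (successors {s1, s2, s3}): φ is true.
  s3 (successors {s0, s1, s2, s3}): φ is false.
  s4 (successors ∅): φ is true.
Detail at s1 (witness):
  At s1: Dia (Dia (p and q) -> Dia q) is true, q is true, so Dia (Dia (p and q) -> Dia q) -> q is true.
    At s1: Dia (Dia (p and q) -> Dia q) requires Dia (p and q) -> Dia q at some successor in {s1, s2, s3}.
      Dia (p and q) -> Dia q holds at s1, so Dia (Dia (p and q) -> Dia q) is true at s1.

Yes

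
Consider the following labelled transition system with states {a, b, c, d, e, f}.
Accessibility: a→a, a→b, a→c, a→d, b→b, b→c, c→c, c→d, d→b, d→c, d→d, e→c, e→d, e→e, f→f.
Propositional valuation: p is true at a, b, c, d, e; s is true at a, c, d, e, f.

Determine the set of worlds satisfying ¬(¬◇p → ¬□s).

Let φ = ¬(¬◇p → ¬□s). Evaluate φ at each world:
  a (successors {a, b, c, d}): φ is false.
  b (successors {b, c}): φ is false.
  c (successors {c, d}): φ is false.
  d (successors {b, c, d}): φ is false.
  e (successors {c, d, e}): φ is false.
  f (successors {f}): φ is true.
For instance, at e:
  At e: ¬◇p → ¬□s is true, so ¬(¬◇p → ¬□s) is false.
    At e: ¬◇p is false, ¬□s is false, so ¬◇p → ¬□s is true.
      At e: ◇p is true, so ¬◇p is false.
      At e: □s is true, so ¬□s is false.
Satisfying worlds: {f}

f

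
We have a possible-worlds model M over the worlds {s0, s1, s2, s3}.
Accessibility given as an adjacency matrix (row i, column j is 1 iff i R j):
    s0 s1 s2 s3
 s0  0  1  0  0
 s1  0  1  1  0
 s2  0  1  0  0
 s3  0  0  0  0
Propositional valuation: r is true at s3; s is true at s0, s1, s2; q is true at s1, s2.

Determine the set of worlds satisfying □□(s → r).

s3

Let φ = □□(s → r). Evaluate φ at each world:
  s0 (successors {s1}): φ is false.
  s1 (successors {s1, s2}): φ is false.
  s2 (successors {s1}): φ is false.
  s3 (successors ∅): φ is true.
For instance, at s2:
  At s2: □□(s → r) requires □(s → r) at every successor {s1}.
    □(s → r) fails at s1, so □□(s → r) is false at s2.
      At s1: □(s → r) requires s → r at every successor {s1, s2}.
        s → r fails at s1, so □(s → r) is false at s1.
Satisfying worlds: {s3}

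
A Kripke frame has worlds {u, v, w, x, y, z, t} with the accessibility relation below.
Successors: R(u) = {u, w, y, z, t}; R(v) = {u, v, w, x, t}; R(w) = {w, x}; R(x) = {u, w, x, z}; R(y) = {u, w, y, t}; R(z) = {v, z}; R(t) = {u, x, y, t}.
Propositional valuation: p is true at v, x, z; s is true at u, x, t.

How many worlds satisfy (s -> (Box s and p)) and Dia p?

Let φ = (s -> (Box s and p)) and Dia p. Evaluate φ at each world:
  u (successors {u, w, y, z, t}): φ is false.
  v (successors {u, v, w, x, t}): φ is true.
  w (successors {w, x}): φ is true.
  x (successors {u, w, x, z}): φ is false.
  y (successors {u, w, y, t}): φ is false.
  z (successors {v, z}): φ is true.
  t (successors {u, x, y, t}): φ is false.
For instance, at w:
  At w: s -> (Box s and p) is true, Dia p is true, so (s -> (Box s and p)) and Dia p is true.
    At w: s is false, Box s and p is false, so s -> (Box s and p) is true.
      At w: Box s is false, p is false, so Box s and p is false.
    At w: Dia p requires p at some successor in {w, x}.
      p holds at x, so Dia p is true at w.
Satisfying worlds: {v, w, z}

3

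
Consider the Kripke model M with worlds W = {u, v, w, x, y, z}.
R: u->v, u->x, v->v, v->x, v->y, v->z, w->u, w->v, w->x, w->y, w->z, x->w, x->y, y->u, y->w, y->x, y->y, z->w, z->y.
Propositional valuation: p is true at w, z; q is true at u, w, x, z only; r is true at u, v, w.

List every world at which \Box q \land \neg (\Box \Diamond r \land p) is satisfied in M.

none

Recall that \Box ψ holds at a world iff ψ holds at every accessible world, and \Diamond ψ holds iff ψ holds at some accessible world.
Let φ = \Box q \land \neg (\Box \Diamond r \land p). Evaluate φ at each world:
  u (successors {v, x}): φ is false.
  v (successors {v, x, y, z}): φ is false.
  w (successors {u, v, x, y, z}): φ is false.
  x (successors {w, y}): φ is false.
  y (successors {u, w, x, y}): φ is false.
  z (successors {w, y}): φ is false.
For instance, at v:
  At v: \Box q is false, \neg (\Box \Diamond r \land p) is true, so \Box q \land \neg (\Box \Diamond r \land p) is false.
    At v: \Box q requires q at every successor {v, x, y, z}.
      q fails at v, so \Box q is false at v.
    At v: \Box \Diamond r \land p is false, so \neg (\Box \Diamond r \land p) is true.
      At v: \Box \Diamond r is true, p is false, so \Box \Diamond r \land p is false.
Satisfying worlds: none.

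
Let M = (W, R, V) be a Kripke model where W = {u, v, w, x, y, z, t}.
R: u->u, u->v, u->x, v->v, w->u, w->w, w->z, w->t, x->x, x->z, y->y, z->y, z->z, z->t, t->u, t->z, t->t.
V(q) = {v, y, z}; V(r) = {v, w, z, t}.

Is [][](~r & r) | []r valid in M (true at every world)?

Let φ = [][](~r & r) | []r. Evaluate φ at each world:
  u (successors {u, v, x}): φ is false.
  v (successors {v}): φ is true.
  w (successors {u, w, z, t}): φ is false.
  x (successors {x, z}): φ is false.
  y (successors {y}): φ is false.
  z (successors {y, z, t}): φ is false.
  t (successors {u, z, t}): φ is false.
Detail at u (counterexample):
  At u: [][](~r & r) is false, []r is false, so [][](~r & r) | []r is false.
    At u: [][](~r & r) requires [](~r & r) at every successor {u, v, x}.
      [](~r & r) fails at u, so [][](~r & r) is false at u.
    At u: []r requires r at every successor {u, v, x}.
      r fails at u, so []r is false at u.

No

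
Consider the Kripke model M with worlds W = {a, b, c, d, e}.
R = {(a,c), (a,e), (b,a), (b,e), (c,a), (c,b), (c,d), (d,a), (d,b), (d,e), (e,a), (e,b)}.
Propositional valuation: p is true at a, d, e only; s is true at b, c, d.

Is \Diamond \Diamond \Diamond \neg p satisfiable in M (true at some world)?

Recall that \Diamond ψ holds at a world iff ψ holds at some accessible world.
Let φ = \Diamond \Diamond \Diamond \neg p. Evaluate φ at each world:
  a (successors {c, e}): φ is true.
  b (successors {a, e}): φ is true.
  c (successors {a, b, d}): φ is true.
  d (successors {a, b, e}): φ is true.
  e (successors {a, b}): φ is true.
Detail at a (witness):
  At a: \Diamond \Diamond \Diamond \neg p requires \Diamond \Diamond \neg p at some successor in {c, e}.
    \Diamond \Diamond \neg p holds at c, so \Diamond \Diamond \Diamond \neg p is true at a.
      At c: \Diamond \Diamond \neg p requires \Diamond \neg p at some successor in {a, b, d}.
        \Diamond \neg p holds at a, so \Diamond \Diamond \neg p is true at c.

Yes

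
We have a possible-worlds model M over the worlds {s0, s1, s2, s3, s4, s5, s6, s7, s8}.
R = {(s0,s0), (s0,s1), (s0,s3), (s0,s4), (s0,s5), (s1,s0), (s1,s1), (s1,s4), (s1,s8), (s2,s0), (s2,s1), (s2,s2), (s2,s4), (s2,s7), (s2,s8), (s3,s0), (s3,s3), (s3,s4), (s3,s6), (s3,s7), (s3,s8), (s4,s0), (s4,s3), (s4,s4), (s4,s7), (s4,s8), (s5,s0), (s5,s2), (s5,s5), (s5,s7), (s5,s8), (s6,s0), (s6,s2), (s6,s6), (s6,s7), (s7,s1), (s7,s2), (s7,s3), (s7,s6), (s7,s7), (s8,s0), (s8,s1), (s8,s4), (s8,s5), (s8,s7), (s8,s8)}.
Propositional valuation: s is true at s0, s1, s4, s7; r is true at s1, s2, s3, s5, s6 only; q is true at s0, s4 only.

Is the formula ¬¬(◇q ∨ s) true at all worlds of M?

Recall that ◇ψ holds at a world iff ψ holds at some accessible world.
Let φ = ¬¬(◇q ∨ s). Evaluate φ at each world:
  s0 (successors {s0, s1, s3, s4, s5}): φ is true.
  s1 (successors {s0, s1, s4, s8}): φ is true.
  s2 (successors {s0, s1, s2, s4, s7, s8}): φ is true.
  s3 (successors {s0, s3, s4, s6, s7, s8}): φ is true.
  s4 (successors {s0, s3, s4, s7, s8}): φ is true.
  s5 (successors {s0, s2, s5, s7, s8}): φ is true.
  s6 (successors {s0, s2, s6, s7}): φ is true.
  s7 (successors {s1, s2, s3, s6, s7}): φ is true.
  s8 (successors {s0, s1, s4, s5, s7, s8}): φ is true.
For instance, at s5:
  At s5: ¬(◇q ∨ s) is false, so ¬¬(◇q ∨ s) is true.
    At s5: ◇q ∨ s is true, so ¬(◇q ∨ s) is false.
      At s5: ◇q is true, s is false, so ◇q ∨ s is true.

Yes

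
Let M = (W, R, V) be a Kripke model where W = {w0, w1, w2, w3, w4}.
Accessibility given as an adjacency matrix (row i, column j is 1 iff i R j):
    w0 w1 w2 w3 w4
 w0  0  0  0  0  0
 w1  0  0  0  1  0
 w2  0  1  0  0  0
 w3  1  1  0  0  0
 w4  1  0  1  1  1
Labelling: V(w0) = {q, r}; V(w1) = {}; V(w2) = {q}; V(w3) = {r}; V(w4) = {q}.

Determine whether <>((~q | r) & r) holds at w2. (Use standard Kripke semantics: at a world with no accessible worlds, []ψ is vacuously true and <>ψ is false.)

Recall that <>ψ holds at a world iff ψ holds at some accessible world.
At w2: <>((~q | r) & r) requires (~q | r) & r at some successor in {w1}.
  At w1: (~q | r) & r is false.
So <>((~q | r) & r) is false at w2.

No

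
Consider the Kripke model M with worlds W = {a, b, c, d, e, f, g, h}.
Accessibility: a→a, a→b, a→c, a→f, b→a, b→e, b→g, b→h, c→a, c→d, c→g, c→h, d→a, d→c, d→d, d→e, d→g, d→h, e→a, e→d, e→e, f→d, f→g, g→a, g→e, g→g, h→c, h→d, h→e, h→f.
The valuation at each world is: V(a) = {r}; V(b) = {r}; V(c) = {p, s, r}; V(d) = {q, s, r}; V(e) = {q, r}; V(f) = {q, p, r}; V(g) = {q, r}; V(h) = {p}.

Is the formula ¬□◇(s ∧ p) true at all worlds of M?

Recall that □ψ holds at a world iff ψ holds at every accessible world, and ◇ψ holds iff ψ holds at some accessible world.
Let φ = ¬□◇(s ∧ p). Evaluate φ at each world:
  a (successors {a, b, c, f}): φ is true.
  b (successors {a, e, g, h}): φ is true.
  c (successors {a, d, g, h}): φ is true.
  d (successors {a, c, d, e, g, h}): φ is true.
  e (successors {a, d, e}): φ is true.
  f (successors {d, g}): φ is true.
  g (successors {a, e, g}): φ is true.
  h (successors {c, d, e, f}): φ is true.
For instance, at c:
  At c: □◇(s ∧ p) is false, so ¬□◇(s ∧ p) is true.
    At c: □◇(s ∧ p) requires ◇(s ∧ p) at every successor {a, d, g, h}.
      ◇(s ∧ p) fails at g, so □◇(s ∧ p) is false at c.

Yes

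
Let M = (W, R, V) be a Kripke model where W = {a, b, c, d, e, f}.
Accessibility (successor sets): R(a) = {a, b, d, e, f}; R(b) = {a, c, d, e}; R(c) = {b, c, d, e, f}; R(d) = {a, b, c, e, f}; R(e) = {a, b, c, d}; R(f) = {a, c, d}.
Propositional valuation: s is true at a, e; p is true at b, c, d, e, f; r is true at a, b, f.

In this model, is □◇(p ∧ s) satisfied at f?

Yes

At f: □◇(p ∧ s) requires ◇(p ∧ s) at every successor {a, c, d}.
    At a: ◇(p ∧ s) requires p ∧ s at some successor in {a, b, d, e, f}.
      p ∧ s holds at e, so ◇(p ∧ s) is true at a.
    At c: ◇(p ∧ s) requires p ∧ s at some successor in {b, c, d, e, f}.
      p ∧ s holds at e, so ◇(p ∧ s) is true at c.
    At d: ◇(p ∧ s) requires p ∧ s at some successor in {a, b, c, e, f}.
      p ∧ s holds at e, so ◇(p ∧ s) is true at d.
So □◇(p ∧ s) is true at f.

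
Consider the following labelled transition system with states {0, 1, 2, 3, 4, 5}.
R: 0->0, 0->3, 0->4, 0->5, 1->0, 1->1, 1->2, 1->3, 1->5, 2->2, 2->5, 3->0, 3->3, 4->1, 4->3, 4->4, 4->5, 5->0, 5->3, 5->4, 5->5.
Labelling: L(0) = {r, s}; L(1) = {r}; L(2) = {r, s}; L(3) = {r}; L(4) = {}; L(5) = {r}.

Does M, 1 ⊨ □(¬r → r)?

At 1: □(¬r → r) requires ¬r → r at every successor {0, 1, 2, 3, 5}.
  At 0: ¬r → r is true.
  At 1: ¬r → r is true.
  At 2: ¬r → r is true.
  At 3: ¬r → r is true.
  At 5: ¬r → r is true.
So □(¬r → r) is true at 1.

Yes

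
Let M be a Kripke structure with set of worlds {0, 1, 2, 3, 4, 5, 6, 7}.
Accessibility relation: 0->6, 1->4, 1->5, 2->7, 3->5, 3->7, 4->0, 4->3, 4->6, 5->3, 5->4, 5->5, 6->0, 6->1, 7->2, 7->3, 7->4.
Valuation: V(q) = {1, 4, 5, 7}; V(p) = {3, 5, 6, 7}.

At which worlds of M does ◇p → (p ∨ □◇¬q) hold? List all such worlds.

Let φ = ◇p → (p ∨ □◇¬q). Evaluate φ at each world:
  0 (successors {6}): φ is true.
  1 (successors {4, 5}): φ is true.
  2 (successors {7}): φ is true.
  3 (successors {5, 7}): φ is true.
  4 (successors {0, 3, 6}): φ is false.
  5 (successors {3, 4, 5}): φ is true.
  6 (successors {0, 1}): φ is true.
  7 (successors {2, 3, 4}): φ is true.
For instance, at 7:
  At 7: ◇p is true, p ∨ □◇¬q is true, so ◇p → (p ∨ □◇¬q) is true.
    At 7: ◇p requires p at some successor in {2, 3, 4}.
      p holds at 3, so ◇p is true at 7.
    At 7: p is true, □◇¬q is false, so p ∨ □◇¬q is true.
      At 7: □◇¬q requires ◇¬q at every successor {2, 3, 4}.
        ◇¬q fails at 2, so □◇¬q is false at 7.
Satisfying worlds: {0, 1, 2, 3, 5, 6, 7}

0, 1, 2, 3, 5, 6, 7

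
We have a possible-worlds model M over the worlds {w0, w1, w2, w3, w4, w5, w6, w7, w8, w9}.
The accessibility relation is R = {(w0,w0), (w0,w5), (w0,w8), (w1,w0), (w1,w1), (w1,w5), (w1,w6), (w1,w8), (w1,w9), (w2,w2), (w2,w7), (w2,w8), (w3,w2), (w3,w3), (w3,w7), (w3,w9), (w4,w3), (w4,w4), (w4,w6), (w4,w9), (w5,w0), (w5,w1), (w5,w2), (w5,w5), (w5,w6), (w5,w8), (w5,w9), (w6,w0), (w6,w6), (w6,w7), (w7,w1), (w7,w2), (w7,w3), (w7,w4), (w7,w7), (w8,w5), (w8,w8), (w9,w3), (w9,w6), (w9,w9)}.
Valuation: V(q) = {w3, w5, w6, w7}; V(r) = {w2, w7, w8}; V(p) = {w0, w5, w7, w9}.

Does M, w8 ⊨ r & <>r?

Yes

At w8: r is true, <>r is true, so r & <>r is true.
  At w8: <>r requires r at some successor in {w5, w8}.
    r holds at w8, so <>r is true at w8.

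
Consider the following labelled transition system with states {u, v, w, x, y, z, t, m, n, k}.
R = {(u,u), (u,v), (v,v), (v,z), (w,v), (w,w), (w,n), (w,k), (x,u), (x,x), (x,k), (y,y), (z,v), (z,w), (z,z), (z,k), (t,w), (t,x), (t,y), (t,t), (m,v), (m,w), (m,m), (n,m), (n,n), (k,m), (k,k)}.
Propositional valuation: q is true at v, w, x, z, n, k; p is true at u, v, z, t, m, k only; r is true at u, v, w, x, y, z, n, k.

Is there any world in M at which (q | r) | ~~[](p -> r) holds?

Let φ = (q | r) | ~~[](p -> r). Evaluate φ at each world:
  u (successors {u, v}): φ is true.
  v (successors {v, z}): φ is true.
  w (successors {v, w, n, k}): φ is true.
  x (successors {u, x, k}): φ is true.
  y (successors {y}): φ is true.
  z (successors {v, w, z, k}): φ is true.
  t (successors {w, x, y, t}): φ is false.
  m (successors {v, w, m}): φ is false.
  n (successors {m, n}): φ is true.
  k (successors {m, k}): φ is true.
Detail at u (witness):
  At u: q | r is true, ~~[](p -> r) is true, so (q | r) | ~~[](p -> r) is true.
    At u: ~[](p -> r) is false, so ~~[](p -> r) is true.
      At u: [](p -> r) is true, so ~[](p -> r) is false.

Yes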